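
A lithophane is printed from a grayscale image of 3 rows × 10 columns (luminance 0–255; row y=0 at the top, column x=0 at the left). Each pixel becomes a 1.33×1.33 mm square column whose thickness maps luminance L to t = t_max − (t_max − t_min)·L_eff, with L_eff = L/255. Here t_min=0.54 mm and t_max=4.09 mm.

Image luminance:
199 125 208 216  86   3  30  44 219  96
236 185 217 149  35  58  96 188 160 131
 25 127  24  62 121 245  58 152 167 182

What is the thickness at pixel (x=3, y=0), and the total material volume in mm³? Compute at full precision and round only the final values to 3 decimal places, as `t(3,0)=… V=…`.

span = t_max - t_min = 4.09 - 0.54 = 3.550
L(3,0) = 216, L_eff = 216/255 = 0.847059
t(3,0) = 4.09 - 3.550·0.847059 = 1.083
Σt over all 3·10 pixels = 176423/2550 ≈ 69.1854902
V = pitch²·Σt = 1.33²·176423/2550 = 122.382

t(3,0)=1.083 V=122.382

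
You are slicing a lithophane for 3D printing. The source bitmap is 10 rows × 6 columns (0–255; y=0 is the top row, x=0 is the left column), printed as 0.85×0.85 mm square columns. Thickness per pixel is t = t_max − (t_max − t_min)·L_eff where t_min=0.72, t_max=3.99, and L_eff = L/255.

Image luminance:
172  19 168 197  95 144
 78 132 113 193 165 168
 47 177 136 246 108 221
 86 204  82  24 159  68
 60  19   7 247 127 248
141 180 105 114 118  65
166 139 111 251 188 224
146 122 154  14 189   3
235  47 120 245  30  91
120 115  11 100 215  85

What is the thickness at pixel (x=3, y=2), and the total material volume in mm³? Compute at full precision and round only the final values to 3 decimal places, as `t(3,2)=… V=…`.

t(3,2)=0.835 V=101.126

span = t_max - t_min = 3.99 - 0.72 = 3.270
L(3,2) = 246, L_eff = 246/255 = 0.964706
t(3,2) = 3.99 - 3.270·0.964706 = 0.835
Σt over all 10·6 pixels = 594857/4250 ≈ 139.9663529
V = pitch²·Σt = 0.85²·594857/4250 = 101.126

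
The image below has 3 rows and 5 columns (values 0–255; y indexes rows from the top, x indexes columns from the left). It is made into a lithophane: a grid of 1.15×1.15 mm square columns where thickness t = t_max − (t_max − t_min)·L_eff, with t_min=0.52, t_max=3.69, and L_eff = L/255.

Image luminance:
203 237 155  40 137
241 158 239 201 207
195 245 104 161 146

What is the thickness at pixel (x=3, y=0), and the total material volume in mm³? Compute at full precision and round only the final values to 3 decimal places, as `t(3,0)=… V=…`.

t(3,0)=3.193 V=29.321

span = t_max - t_min = 3.69 - 0.52 = 3.170
L(3,0) = 40, L_eff = 40/255 = 0.156863
t(3,0) = 3.69 - 3.170·0.156863 = 3.193
Σt over all 3·5 pixels = 8314/375 ≈ 22.1706667
V = pitch²·Σt = 1.15²·8314/375 = 29.321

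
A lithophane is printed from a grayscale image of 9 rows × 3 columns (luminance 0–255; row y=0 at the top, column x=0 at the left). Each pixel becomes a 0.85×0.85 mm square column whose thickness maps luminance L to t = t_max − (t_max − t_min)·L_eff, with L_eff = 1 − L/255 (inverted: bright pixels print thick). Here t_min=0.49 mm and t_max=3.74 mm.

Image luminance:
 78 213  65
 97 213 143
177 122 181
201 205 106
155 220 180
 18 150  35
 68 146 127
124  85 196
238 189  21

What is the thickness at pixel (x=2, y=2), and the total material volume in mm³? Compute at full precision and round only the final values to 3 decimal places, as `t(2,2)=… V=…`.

t(2,2)=2.797 V=44.118

span = t_max - t_min = 3.74 - 0.49 = 3.250
L(2,2) = 181, L_eff = 1 - 181/255 = 0.290196 (inverted)
t(2,2) = 3.74 - 3.250·0.290196 = 2.797
Σt over all 9·3 pixels = 51903/850 ≈ 61.0623529
V = pitch²·Σt = 0.85²·51903/850 = 44.118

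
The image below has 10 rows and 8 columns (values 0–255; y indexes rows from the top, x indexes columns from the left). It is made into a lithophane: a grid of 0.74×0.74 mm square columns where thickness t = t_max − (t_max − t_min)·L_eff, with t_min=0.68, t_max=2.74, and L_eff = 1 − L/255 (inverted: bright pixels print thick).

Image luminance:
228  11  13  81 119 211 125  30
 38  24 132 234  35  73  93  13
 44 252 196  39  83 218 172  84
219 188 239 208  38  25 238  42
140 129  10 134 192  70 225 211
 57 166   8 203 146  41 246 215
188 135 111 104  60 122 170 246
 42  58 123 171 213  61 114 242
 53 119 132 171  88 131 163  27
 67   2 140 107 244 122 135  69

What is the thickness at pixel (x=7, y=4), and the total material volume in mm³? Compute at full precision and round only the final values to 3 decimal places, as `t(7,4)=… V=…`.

t(7,4)=2.385 V=73.443

span = t_max - t_min = 2.74 - 0.68 = 2.060
L(7,4) = 211, L_eff = 1 - 211/255 = 0.172549 (inverted)
t(7,4) = 2.74 - 2.060·0.172549 = 2.385
Σt over all 10·8 pixels = 855002/6375 ≈ 134.1179608
V = pitch²·Σt = 0.74²·855002/6375 = 73.443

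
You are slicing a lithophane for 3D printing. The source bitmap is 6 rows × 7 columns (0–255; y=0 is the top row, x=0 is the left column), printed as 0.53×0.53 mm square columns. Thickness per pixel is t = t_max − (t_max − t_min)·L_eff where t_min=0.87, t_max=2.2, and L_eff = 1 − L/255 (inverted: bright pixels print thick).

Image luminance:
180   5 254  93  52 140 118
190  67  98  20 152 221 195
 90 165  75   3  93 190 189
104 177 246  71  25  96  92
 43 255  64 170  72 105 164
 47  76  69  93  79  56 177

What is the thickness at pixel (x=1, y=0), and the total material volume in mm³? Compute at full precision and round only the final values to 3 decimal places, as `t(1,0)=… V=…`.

t(1,0)=0.896 V=17.401

span = t_max - t_min = 2.2 - 0.87 = 1.330
L(1,0) = 5, L_eff = 1 - 5/255 = 0.980392 (inverted)
t(1,0) = 2.2 - 1.330·0.980392 = 0.896
Σt over all 6·7 pixels = 1579613/25500 ≈ 61.9456078
V = pitch²·Σt = 0.53²·1579613/25500 = 17.401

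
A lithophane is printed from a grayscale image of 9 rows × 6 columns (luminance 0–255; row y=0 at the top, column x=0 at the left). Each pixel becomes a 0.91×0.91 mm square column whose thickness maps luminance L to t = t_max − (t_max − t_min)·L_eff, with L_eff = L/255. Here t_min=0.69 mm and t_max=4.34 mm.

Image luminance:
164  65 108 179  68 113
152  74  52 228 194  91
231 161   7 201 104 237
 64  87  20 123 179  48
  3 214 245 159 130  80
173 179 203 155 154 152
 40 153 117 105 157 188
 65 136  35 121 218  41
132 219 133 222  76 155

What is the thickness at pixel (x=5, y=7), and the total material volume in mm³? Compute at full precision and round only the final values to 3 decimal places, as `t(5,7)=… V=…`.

t(5,7)=3.753 V=109.797

span = t_max - t_min = 4.34 - 0.69 = 3.650
L(5,7) = 41, L_eff = 41/255 = 0.160784
t(5,7) = 4.34 - 3.650·0.160784 = 3.753
Σt over all 9·6 pixels = 112701/850 ≈ 132.5894118
V = pitch²·Σt = 0.91²·112701/850 = 109.797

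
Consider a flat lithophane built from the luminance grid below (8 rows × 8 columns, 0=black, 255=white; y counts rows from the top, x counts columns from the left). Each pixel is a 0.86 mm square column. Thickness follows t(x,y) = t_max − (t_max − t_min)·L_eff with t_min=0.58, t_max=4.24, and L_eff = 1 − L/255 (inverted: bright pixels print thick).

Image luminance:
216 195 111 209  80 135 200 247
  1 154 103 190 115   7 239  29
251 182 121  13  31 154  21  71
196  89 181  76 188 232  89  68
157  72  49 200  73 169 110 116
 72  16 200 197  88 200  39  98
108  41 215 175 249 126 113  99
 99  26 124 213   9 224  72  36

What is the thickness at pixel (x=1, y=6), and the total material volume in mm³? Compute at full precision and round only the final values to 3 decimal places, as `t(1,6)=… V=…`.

span = t_max - t_min = 4.24 - 0.58 = 3.660
L(1,6) = 41, L_eff = 1 - 41/255 = 0.839216 (inverted)
t(1,6) = 4.24 - 3.660·0.839216 = 1.168
Σt over all 8·8 pixels = 644479/4250 ≈ 151.6421176
V = pitch²·Σt = 0.86²·644479/4250 = 112.155

t(1,6)=1.168 V=112.155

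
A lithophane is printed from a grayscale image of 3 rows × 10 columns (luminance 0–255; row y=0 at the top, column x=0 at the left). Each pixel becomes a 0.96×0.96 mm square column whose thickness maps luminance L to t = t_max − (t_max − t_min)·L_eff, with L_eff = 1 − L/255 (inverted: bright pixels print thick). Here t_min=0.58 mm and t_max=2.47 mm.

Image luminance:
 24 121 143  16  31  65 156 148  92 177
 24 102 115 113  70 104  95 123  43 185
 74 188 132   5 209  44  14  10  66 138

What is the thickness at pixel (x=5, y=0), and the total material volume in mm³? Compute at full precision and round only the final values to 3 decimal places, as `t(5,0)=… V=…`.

span = t_max - t_min = 2.47 - 0.58 = 1.890
L(5,0) = 65, L_eff = 1 - 65/255 = 0.745098 (inverted)
t(5,0) = 2.47 - 1.890·0.745098 = 1.062
Σt over all 3·10 pixels = 326001/8500 ≈ 38.3530588
V = pitch²·Σt = 0.96²·326001/8500 = 35.346

t(5,0)=1.062 V=35.346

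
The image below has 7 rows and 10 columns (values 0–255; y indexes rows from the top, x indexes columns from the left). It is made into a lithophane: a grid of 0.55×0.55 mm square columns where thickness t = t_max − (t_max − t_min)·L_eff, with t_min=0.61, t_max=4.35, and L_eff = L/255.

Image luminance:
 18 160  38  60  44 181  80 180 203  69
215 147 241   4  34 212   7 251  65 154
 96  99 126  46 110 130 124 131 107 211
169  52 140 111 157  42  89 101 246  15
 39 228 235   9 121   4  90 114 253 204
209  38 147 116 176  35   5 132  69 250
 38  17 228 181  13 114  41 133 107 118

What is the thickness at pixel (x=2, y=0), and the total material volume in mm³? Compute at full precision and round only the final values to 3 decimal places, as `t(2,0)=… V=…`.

span = t_max - t_min = 4.35 - 0.61 = 3.740
L(2,0) = 38, L_eff = 38/255 = 0.149020
t(2,0) = 4.35 - 3.740·0.149020 = 3.793
Σt over all 7·10 pixels = 69478/375 ≈ 185.2746667
V = pitch²·Σt = 0.55²·69478/375 = 56.046

t(2,0)=3.793 V=56.046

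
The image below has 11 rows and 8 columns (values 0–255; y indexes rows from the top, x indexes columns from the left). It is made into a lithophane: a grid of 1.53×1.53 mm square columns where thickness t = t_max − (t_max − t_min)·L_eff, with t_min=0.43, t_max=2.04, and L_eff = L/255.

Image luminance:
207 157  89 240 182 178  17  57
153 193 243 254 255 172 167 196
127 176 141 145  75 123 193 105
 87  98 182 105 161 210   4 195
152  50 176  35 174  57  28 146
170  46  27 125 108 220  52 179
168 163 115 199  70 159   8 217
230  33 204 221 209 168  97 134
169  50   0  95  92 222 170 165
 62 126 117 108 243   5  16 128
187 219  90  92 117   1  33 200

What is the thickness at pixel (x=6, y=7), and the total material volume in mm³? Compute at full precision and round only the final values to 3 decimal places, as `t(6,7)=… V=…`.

t(6,7)=1.428 V=246.812

span = t_max - t_min = 2.04 - 0.43 = 1.610
L(6,7) = 97, L_eff = 97/255 = 0.380392
t(6,7) = 2.04 - 1.610·0.380392 = 1.428
Σt over all 11·8 pixels = 1344293/12750 ≈ 105.4347451
V = pitch²·Σt = 1.53²·1344293/12750 = 246.812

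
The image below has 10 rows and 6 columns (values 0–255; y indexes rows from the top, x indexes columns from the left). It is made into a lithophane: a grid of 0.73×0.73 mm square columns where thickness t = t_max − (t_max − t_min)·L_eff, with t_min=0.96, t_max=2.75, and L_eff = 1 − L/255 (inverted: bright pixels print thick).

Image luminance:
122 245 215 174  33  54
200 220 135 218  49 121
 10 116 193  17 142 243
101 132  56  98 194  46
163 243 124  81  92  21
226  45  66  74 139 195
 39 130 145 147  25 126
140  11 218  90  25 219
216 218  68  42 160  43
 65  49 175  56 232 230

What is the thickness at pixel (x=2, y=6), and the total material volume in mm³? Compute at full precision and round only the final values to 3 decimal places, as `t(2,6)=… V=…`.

t(2,6)=1.978 V=58.646

span = t_max - t_min = 2.75 - 0.96 = 1.790
L(2,6) = 145, L_eff = 1 - 145/255 = 0.431373 (inverted)
t(2,6) = 2.75 - 1.790·0.431373 = 1.978
Σt over all 10·6 pixels = 701572/6375 ≈ 110.0505098
V = pitch²·Σt = 0.73²·701572/6375 = 58.646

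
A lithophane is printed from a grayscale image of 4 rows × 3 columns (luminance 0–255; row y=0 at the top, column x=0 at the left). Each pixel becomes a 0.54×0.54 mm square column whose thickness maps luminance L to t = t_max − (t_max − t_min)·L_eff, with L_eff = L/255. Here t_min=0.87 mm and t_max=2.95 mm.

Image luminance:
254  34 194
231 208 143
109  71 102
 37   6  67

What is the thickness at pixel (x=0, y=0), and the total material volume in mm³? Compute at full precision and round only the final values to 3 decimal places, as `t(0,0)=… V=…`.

t(0,0)=0.878 V=6.859

span = t_max - t_min = 2.95 - 0.87 = 2.080
L(0,0) = 254, L_eff = 254/255 = 0.996078
t(0,0) = 2.95 - 2.080·0.996078 = 0.878
Σt over all 4·3 pixels = 149963/6375 ≈ 23.5236078
V = pitch²·Σt = 0.54²·149963/6375 = 6.859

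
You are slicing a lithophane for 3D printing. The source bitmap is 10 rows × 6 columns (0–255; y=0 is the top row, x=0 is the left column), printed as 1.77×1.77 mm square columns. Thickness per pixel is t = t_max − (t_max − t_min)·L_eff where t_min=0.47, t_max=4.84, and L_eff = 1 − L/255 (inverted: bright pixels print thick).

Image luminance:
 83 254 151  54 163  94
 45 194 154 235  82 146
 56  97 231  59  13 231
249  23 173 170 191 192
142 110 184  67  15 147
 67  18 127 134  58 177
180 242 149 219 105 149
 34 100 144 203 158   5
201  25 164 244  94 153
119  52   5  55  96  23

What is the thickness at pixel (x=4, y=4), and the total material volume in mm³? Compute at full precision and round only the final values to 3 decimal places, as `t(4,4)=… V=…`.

span = t_max - t_min = 4.84 - 0.47 = 4.370
L(4,4) = 15, L_eff = 1 - 15/255 = 0.941176 (inverted)
t(4,4) = 4.84 - 4.370·0.941176 = 0.727
Σt over all 10·6 pixels = 799757/5100 ≈ 156.8150980
V = pitch²·Σt = 1.77²·799757/5100 = 491.286

t(4,4)=0.727 V=491.286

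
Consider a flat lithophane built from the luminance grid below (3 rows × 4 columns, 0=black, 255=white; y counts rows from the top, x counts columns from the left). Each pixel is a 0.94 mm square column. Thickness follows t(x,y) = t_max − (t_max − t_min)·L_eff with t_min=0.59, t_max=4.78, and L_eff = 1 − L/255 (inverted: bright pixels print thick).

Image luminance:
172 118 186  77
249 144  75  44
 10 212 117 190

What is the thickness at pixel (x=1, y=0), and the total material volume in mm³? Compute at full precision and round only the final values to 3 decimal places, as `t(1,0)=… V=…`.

span = t_max - t_min = 4.78 - 0.59 = 4.190
L(1,0) = 118, L_eff = 1 - 118/255 = 0.537255 (inverted)
t(1,0) = 4.78 - 4.190·0.537255 = 2.529
Σt over all 3·4 pixels = 424213/12750 ≈ 33.2716078
V = pitch²·Σt = 0.94²·424213/12750 = 29.399

t(1,0)=2.529 V=29.399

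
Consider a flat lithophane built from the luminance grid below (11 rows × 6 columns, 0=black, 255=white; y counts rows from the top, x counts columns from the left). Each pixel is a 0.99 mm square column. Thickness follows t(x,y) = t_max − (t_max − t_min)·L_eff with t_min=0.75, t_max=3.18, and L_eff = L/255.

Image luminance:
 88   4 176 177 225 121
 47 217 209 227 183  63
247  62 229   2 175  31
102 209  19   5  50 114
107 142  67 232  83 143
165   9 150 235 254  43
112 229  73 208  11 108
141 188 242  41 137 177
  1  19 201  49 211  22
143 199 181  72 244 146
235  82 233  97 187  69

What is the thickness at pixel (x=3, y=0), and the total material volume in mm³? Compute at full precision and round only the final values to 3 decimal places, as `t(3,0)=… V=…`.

span = t_max - t_min = 3.18 - 0.75 = 2.430
L(3,0) = 177, L_eff = 177/255 = 0.694118
t(3,0) = 3.18 - 2.430·0.694118 = 1.493
Σt over all 11·6 pixels = 127.26
V = pitch²·Σt = 0.99²·127.26 = 124.728

t(3,0)=1.493 V=124.728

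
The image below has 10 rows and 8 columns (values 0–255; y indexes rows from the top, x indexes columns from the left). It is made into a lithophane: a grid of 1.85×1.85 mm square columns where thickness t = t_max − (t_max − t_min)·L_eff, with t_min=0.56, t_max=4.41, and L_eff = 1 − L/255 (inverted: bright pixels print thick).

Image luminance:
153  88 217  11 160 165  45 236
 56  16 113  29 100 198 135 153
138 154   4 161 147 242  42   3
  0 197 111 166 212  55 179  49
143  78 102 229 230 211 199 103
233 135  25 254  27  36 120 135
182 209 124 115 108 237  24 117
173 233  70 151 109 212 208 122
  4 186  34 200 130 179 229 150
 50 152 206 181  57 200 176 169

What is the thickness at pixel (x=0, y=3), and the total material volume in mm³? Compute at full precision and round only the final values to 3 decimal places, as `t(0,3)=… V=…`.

span = t_max - t_min = 4.41 - 0.56 = 3.850
L(0,3) = 0, L_eff = 1 - 0/255 = 1.000000 (inverted)
t(0,3) = 4.41 - 3.850·1.000000 = 0.560
Σt over all 10·8 pixels = 87647/425 ≈ 206.2282353
V = pitch²·Σt = 1.85²·87647/425 = 705.816

t(0,3)=0.560 V=705.816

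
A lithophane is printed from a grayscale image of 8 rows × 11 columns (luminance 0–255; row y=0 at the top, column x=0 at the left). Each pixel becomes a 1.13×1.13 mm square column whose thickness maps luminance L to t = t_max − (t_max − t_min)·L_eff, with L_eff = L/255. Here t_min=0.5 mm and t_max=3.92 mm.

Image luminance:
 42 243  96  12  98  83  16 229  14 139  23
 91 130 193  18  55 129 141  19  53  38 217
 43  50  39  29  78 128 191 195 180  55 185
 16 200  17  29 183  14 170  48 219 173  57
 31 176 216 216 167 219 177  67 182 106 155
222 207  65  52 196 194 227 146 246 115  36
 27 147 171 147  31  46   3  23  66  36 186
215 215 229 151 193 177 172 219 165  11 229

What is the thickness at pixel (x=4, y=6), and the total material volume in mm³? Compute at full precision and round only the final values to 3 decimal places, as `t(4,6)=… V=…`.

t(4,6)=3.504 V=258.007

span = t_max - t_min = 3.92 - 0.5 = 3.420
L(4,6) = 31, L_eff = 31/255 = 0.121569
t(4,6) = 3.92 - 3.420·0.121569 = 3.504
Σt over all 8·11 pixels = 171749/850 ≈ 202.0576471
V = pitch²·Σt = 1.13²·171749/850 = 258.007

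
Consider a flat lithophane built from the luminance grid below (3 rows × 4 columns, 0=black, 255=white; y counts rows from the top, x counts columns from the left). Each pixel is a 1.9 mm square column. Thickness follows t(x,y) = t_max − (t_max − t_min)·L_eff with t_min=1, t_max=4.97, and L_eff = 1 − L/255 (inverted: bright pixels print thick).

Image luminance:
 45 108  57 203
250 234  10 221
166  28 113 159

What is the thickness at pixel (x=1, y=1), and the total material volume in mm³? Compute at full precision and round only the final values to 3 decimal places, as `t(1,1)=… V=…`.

span = t_max - t_min = 4.97 - 1 = 3.970
L(1,1) = 234, L_eff = 1 - 234/255 = 0.082353 (inverted)
t(1,1) = 4.97 - 3.970·0.082353 = 4.643
Σt over all 3·4 pixels = 469409/12750 ≈ 36.8163922
V = pitch²·Σt = 1.9²·469409/12750 = 132.907

t(1,1)=4.643 V=132.907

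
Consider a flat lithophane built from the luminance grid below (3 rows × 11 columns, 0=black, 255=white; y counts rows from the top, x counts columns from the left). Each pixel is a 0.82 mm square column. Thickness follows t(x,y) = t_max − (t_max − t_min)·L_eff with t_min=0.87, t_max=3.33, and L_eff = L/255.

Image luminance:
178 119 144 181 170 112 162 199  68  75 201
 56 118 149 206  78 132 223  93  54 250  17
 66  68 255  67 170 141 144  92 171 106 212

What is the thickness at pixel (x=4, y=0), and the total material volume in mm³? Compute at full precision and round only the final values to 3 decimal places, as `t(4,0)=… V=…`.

t(4,0)=1.690 V=44.849

span = t_max - t_min = 3.33 - 0.87 = 2.460
L(4,0) = 170, L_eff = 170/255 = 0.666667
t(4,0) = 3.33 - 2.460·0.666667 = 1.690
Σt over all 3·11 pixels = 566951/8500 ≈ 66.7001176
V = pitch²·Σt = 0.82²·566951/8500 = 44.849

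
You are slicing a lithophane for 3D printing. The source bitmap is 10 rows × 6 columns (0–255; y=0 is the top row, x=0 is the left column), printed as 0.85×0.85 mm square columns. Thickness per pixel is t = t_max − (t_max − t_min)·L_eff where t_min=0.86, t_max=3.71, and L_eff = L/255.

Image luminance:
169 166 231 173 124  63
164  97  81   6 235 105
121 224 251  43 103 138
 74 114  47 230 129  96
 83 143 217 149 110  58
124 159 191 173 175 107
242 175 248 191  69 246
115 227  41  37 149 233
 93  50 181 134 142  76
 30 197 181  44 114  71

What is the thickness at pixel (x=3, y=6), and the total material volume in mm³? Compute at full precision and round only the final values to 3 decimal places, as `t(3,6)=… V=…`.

t(3,6)=1.575 V=94.945

span = t_max - t_min = 3.71 - 0.86 = 2.850
L(3,6) = 191, L_eff = 191/255 = 0.749020
t(3,6) = 3.71 - 2.850·0.749020 = 1.575
Σt over all 10·6 pixels = 223399/1700 ≈ 131.4111765
V = pitch²·Σt = 0.85²·223399/1700 = 94.945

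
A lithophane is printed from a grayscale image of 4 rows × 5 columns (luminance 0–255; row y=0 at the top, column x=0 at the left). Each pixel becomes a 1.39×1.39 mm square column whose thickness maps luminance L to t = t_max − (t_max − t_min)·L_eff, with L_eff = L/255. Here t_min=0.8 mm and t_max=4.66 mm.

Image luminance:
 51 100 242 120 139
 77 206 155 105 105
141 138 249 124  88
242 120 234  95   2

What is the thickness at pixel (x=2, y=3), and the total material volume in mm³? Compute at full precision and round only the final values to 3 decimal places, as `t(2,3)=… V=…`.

span = t_max - t_min = 4.66 - 0.8 = 3.860
L(2,3) = 234, L_eff = 234/255 = 0.917647
t(2,3) = 4.66 - 3.860·0.917647 = 1.118
Σt over all 4·5 pixels = 220277/4250 ≈ 51.8298824
V = pitch²·Σt = 1.39²·220277/4250 = 100.141

t(2,3)=1.118 V=100.141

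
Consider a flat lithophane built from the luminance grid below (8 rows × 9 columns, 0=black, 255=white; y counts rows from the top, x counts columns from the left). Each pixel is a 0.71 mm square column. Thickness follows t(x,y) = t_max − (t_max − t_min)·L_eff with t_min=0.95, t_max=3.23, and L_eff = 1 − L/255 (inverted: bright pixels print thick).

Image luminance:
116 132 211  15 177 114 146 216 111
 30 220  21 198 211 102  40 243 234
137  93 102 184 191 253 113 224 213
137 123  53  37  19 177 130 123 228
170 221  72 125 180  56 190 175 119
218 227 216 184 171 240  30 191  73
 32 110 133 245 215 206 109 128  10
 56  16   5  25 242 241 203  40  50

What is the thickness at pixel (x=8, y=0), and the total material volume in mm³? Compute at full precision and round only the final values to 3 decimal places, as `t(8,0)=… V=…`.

span = t_max - t_min = 3.23 - 0.95 = 2.280
L(8,0) = 111, L_eff = 1 - 111/255 = 0.564706 (inverted)
t(8,0) = 3.23 - 2.280·0.564706 = 1.942
Σt over all 8·9 pixels = 335312/2125 ≈ 157.7938824
V = pitch²·Σt = 0.71²·335312/2125 = 79.544

t(8,0)=1.942 V=79.544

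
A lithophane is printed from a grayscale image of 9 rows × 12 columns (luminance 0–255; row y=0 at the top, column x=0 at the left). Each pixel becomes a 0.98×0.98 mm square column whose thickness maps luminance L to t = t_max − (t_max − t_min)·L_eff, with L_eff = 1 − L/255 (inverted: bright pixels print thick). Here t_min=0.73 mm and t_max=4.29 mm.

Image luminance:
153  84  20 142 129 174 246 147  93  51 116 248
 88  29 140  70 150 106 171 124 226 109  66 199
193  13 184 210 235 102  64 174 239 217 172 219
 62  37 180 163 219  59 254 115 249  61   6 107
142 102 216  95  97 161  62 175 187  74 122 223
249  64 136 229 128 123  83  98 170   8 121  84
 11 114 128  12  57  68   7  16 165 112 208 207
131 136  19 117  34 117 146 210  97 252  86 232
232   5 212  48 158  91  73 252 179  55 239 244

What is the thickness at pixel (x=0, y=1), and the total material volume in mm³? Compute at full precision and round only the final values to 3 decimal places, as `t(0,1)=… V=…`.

t(0,1)=1.959 V=266.567

span = t_max - t_min = 4.29 - 0.73 = 3.560
L(0,1) = 88, L_eff = 1 - 88/255 = 0.654902 (inverted)
t(0,1) = 4.29 - 3.560·0.654902 = 1.959
Σt over all 9·12 pixels = 1769431/6375 ≈ 277.5578039
V = pitch²·Σt = 0.98²·1769431/6375 = 266.567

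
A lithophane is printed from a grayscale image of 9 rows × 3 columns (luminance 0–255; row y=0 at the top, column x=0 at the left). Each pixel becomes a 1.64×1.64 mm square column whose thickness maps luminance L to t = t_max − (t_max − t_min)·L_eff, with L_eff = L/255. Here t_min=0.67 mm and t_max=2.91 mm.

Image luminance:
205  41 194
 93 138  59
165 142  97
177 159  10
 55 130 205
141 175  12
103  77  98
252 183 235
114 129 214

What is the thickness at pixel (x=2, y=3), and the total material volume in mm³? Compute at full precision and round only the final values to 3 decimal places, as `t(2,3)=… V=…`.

span = t_max - t_min = 2.91 - 0.67 = 2.240
L(2,3) = 10, L_eff = 10/255 = 0.039216
t(2,3) = 2.91 - 2.240·0.039216 = 2.822
Σt over all 9·3 pixels = 398821/8500 ≈ 46.9201176
V = pitch²·Σt = 1.64²·398821/8500 = 126.196

t(2,3)=2.822 V=126.196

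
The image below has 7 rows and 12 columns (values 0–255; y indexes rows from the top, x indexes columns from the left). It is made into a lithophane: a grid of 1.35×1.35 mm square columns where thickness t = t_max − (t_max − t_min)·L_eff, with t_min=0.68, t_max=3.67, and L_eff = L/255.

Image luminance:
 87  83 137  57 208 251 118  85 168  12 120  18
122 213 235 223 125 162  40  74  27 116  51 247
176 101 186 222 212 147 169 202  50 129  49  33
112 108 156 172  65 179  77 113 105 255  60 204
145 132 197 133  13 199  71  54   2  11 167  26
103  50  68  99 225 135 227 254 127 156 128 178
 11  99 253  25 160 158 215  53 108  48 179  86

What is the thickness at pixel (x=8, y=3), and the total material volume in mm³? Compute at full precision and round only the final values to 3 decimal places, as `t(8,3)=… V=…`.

t(8,3)=2.439 V=336.262

span = t_max - t_min = 3.67 - 0.68 = 2.990
L(8,3) = 105, L_eff = 105/255 = 0.411765
t(8,3) = 3.67 - 2.990·0.411765 = 2.439
Σt over all 7·12 pixels = 1176224/6375 ≈ 184.5057255
V = pitch²·Σt = 1.35²·1176224/6375 = 336.262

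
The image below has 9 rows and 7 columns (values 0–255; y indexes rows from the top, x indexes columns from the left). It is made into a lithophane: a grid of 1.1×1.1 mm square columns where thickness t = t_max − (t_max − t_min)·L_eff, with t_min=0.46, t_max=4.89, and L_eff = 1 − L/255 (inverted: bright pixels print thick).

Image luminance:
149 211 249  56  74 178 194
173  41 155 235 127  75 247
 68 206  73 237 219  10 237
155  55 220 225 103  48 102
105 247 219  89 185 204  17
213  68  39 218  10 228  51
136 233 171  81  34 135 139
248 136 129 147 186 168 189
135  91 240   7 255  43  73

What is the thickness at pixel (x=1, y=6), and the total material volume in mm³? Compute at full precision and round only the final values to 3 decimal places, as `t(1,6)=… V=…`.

t(1,6)=4.508 V=224.064

span = t_max - t_min = 4.89 - 0.46 = 4.430
L(1,6) = 233, L_eff = 1 - 233/255 = 0.086275 (inverted)
t(1,6) = 4.89 - 4.430·0.086275 = 4.508
Σt over all 9·7 pixels = 1574001/8500 ≈ 185.1765882
V = pitch²·Σt = 1.1²·1574001/8500 = 224.064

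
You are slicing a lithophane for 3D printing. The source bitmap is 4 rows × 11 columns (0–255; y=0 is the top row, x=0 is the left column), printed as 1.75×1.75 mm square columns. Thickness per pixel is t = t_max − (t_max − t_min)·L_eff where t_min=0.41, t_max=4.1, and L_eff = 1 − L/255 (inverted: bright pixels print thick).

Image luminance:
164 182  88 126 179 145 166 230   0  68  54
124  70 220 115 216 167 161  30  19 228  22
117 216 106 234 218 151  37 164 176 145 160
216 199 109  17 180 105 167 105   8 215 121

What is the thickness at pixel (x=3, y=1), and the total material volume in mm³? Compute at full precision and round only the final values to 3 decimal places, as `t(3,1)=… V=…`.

t(3,1)=2.074 V=318.486

span = t_max - t_min = 4.1 - 0.41 = 3.690
L(3,1) = 115, L_eff = 1 - 115/255 = 0.549020 (inverted)
t(3,1) = 4.1 - 3.690·0.549020 = 2.074
Σt over all 4·11 pixels = 44198/425 ≈ 103.9952941
V = pitch²·Σt = 1.75²·44198/425 = 318.486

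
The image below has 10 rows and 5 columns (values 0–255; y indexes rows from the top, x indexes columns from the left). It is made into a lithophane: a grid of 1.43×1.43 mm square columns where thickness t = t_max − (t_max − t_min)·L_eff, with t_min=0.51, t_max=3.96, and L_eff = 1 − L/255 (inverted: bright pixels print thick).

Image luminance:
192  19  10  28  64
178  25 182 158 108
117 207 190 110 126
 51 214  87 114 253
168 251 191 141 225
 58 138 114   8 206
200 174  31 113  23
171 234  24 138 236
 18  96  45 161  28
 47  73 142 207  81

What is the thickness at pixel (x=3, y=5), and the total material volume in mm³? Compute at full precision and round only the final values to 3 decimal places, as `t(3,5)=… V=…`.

span = t_max - t_min = 3.96 - 0.51 = 3.450
L(3,5) = 8, L_eff = 1 - 8/255 = 0.968627 (inverted)
t(3,5) = 3.96 - 3.450·0.968627 = 0.618
Σt over all 10·5 pixels = 7415/68 ≈ 109.0441176
V = pitch²·Σt = 1.43²·7415/68 = 222.984

t(3,5)=0.618 V=222.984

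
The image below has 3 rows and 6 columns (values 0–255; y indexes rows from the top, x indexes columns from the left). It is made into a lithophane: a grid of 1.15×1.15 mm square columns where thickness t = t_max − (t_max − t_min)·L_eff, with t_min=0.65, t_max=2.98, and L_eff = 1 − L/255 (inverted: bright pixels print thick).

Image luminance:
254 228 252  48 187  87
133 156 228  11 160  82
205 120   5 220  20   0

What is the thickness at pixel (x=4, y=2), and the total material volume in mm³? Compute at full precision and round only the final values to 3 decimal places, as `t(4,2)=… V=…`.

t(4,2)=0.833 V=44.427

span = t_max - t_min = 2.98 - 0.65 = 2.330
L(4,2) = 20, L_eff = 1 - 20/255 = 0.921569 (inverted)
t(4,2) = 2.98 - 2.330·0.921569 = 0.833
Σt over all 3·6 pixels = 428309/12750 ≈ 33.5928627
V = pitch²·Σt = 1.15²·428309/12750 = 44.427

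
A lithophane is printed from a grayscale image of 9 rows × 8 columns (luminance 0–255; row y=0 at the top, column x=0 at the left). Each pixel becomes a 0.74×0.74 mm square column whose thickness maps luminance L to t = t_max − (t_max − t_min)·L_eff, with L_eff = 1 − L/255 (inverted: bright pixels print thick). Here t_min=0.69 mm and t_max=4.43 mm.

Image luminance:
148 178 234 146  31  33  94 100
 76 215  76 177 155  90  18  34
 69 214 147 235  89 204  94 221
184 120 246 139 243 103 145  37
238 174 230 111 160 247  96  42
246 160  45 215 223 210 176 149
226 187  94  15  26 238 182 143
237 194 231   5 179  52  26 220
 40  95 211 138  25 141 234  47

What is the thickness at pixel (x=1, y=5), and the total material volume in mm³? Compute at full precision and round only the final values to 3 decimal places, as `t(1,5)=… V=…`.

t(1,5)=3.037 V=109.150

span = t_max - t_min = 4.43 - 0.69 = 3.740
L(1,5) = 160, L_eff = 1 - 160/255 = 0.372549 (inverted)
t(1,5) = 4.43 - 3.740·0.372549 = 3.037
Σt over all 9·8 pixels = 199.324
V = pitch²·Σt = 0.74²·199.324 = 109.150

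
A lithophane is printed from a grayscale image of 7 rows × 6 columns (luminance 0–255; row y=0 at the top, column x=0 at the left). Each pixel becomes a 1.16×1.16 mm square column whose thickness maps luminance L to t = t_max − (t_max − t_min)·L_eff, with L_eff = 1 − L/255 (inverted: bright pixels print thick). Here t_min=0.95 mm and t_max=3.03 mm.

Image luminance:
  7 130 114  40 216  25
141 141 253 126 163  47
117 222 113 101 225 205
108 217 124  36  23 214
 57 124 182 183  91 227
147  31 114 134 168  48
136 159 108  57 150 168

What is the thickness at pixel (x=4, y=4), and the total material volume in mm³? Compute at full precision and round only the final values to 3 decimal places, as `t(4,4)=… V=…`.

t(4,4)=1.692 V=112.871

span = t_max - t_min = 3.03 - 0.95 = 2.080
L(4,4) = 91, L_eff = 1 - 91/255 = 0.643137 (inverted)
t(4,4) = 3.03 - 2.080·0.643137 = 1.692
Σt over all 7·6 pixels = 1069493/12750 ≈ 83.8818039
V = pitch²·Σt = 1.16²·1069493/12750 = 112.871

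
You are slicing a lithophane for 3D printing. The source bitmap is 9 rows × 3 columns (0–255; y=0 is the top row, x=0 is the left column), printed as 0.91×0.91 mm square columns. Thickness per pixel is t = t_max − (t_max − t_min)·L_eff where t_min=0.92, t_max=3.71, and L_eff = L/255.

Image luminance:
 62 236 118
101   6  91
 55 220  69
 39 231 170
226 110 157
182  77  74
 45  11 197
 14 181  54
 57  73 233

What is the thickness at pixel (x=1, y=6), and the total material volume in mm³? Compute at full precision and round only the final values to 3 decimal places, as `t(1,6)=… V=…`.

t(1,6)=3.590 V=54.963

span = t_max - t_min = 3.71 - 0.92 = 2.790
L(1,6) = 11, L_eff = 11/255 = 0.043137
t(1,6) = 3.71 - 2.790·0.043137 = 3.590
Σt over all 9·3 pixels = 141042/2125 ≈ 66.3727059
V = pitch²·Σt = 0.91²·141042/2125 = 54.963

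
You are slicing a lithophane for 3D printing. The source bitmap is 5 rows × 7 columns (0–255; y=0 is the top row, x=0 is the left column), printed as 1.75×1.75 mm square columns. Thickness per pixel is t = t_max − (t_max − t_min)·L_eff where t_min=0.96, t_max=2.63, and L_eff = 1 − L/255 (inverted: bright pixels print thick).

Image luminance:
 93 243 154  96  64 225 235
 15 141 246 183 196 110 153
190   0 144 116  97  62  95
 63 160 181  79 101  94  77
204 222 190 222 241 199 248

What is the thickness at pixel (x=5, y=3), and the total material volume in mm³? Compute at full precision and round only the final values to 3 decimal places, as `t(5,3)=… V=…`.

span = t_max - t_min = 2.63 - 0.96 = 1.670
L(5,3) = 94, L_eff = 1 - 94/255 = 0.631373 (inverted)
t(5,3) = 2.63 - 1.670·0.631373 = 1.576
Σt over all 5·7 pixels = 571671/8500 ≈ 67.2554118
V = pitch²·Σt = 1.75²·571671/8500 = 205.970

t(5,3)=1.576 V=205.970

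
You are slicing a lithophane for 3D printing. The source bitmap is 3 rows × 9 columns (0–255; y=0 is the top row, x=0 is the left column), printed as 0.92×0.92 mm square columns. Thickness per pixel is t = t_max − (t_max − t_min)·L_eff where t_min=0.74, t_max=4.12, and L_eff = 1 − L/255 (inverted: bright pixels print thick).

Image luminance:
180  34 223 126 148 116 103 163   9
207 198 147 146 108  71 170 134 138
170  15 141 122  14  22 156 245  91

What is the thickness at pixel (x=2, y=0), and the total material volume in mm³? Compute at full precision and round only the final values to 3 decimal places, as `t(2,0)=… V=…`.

t(2,0)=3.696 V=55.022

span = t_max - t_min = 4.12 - 0.74 = 3.380
L(2,0) = 223, L_eff = 1 - 223/255 = 0.125490 (inverted)
t(2,0) = 4.12 - 3.380·0.125490 = 3.696
Σt over all 3·9 pixels = 414419/6375 ≈ 65.0069020
V = pitch²·Σt = 0.92²·414419/6375 = 55.022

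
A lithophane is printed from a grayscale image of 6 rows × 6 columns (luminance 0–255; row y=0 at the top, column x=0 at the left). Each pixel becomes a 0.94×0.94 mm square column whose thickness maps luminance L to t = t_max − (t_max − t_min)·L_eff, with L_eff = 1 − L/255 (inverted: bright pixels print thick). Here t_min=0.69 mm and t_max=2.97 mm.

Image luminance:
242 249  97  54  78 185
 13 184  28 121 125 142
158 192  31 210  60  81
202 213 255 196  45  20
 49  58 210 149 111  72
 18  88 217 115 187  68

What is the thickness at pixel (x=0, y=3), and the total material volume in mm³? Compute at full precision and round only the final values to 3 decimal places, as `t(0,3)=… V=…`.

t(0,3)=2.496 V=57.682

span = t_max - t_min = 2.97 - 0.69 = 2.280
L(0,3) = 202, L_eff = 1 - 202/255 = 0.207843 (inverted)
t(0,3) = 2.97 - 2.280·0.207843 = 2.496
Σt over all 6·6 pixels = 138722/2125 ≈ 65.2809412
V = pitch²·Σt = 0.94²·138722/2125 = 57.682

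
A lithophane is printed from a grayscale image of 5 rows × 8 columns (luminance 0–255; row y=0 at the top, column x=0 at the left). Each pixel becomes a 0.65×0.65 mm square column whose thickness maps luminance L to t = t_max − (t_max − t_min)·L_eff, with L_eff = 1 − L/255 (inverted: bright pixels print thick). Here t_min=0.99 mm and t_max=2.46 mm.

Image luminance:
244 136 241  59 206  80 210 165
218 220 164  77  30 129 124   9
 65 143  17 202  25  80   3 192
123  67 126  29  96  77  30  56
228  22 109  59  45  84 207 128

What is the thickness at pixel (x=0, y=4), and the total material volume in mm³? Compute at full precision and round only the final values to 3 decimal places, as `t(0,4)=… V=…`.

span = t_max - t_min = 2.46 - 0.99 = 1.470
L(0,4) = 228, L_eff = 1 - 228/255 = 0.105882 (inverted)
t(0,4) = 2.46 - 1.470·0.105882 = 2.304
Σt over all 5·8 pixels = 22333/340 ≈ 65.6852941
V = pitch²·Σt = 0.65²·22333/340 = 27.752

t(0,4)=2.304 V=27.752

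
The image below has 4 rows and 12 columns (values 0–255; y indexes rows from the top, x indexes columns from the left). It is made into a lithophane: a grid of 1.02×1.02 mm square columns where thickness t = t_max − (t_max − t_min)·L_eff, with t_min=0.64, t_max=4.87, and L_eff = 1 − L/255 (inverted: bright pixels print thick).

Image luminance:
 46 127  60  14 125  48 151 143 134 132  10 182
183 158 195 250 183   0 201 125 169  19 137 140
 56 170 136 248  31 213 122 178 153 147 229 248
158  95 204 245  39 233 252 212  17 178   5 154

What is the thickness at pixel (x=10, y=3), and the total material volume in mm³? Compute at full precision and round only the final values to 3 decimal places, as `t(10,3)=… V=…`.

t(10,3)=0.723 V=146.816

span = t_max - t_min = 4.87 - 0.64 = 4.230
L(10,3) = 5, L_eff = 1 - 5/255 = 0.980392 (inverted)
t(10,3) = 4.87 - 4.230·0.980392 = 0.723
Σt over all 4·12 pixels = 47979/340 ≈ 141.1147059
V = pitch²·Σt = 1.02²·47979/340 = 146.816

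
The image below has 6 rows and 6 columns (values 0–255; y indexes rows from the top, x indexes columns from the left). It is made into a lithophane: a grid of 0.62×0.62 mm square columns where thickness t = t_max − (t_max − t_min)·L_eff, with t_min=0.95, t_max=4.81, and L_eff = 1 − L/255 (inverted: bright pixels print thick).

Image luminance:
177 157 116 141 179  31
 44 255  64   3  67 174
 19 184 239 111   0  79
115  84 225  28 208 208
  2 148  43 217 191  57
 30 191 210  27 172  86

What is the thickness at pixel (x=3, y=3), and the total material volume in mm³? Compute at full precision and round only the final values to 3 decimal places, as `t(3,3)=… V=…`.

t(3,3)=1.374 V=38.062

span = t_max - t_min = 4.81 - 0.95 = 3.860
L(3,3) = 28, L_eff = 1 - 28/255 = 0.890196 (inverted)
t(3,3) = 4.81 - 3.860·0.890196 = 1.374
Σt over all 6·6 pixels = 631238/6375 ≈ 99.0177255
V = pitch²·Σt = 0.62²·631238/6375 = 38.062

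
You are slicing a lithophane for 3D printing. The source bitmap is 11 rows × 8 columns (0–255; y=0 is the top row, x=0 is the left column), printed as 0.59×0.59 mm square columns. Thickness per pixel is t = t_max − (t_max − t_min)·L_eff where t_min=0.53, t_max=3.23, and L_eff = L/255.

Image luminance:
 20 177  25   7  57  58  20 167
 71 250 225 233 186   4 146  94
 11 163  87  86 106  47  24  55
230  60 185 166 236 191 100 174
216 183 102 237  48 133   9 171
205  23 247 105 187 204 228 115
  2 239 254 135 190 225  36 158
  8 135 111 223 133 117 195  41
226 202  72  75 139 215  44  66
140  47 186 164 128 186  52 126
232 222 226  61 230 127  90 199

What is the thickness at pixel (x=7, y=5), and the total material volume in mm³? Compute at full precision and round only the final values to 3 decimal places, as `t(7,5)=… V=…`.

span = t_max - t_min = 3.23 - 0.53 = 2.700
L(7,5) = 115, L_eff = 115/255 = 0.450980
t(7,5) = 3.23 - 2.700·0.450980 = 2.012
Σt over all 11·8 pixels = 5441/34 ≈ 160.0294118
V = pitch²·Σt = 0.59²·5441/34 = 55.706

t(7,5)=2.012 V=55.706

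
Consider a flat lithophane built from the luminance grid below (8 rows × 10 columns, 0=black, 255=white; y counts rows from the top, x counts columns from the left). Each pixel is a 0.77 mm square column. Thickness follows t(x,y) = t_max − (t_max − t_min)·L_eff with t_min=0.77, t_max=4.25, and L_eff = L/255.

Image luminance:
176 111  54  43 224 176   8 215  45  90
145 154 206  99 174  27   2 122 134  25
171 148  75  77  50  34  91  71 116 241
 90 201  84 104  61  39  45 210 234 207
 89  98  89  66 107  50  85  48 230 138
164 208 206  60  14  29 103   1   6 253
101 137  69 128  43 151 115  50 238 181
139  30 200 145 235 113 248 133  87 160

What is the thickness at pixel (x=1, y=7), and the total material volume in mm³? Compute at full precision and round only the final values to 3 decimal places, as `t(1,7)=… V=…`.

t(1,7)=3.841 V=126.126

span = t_max - t_min = 4.25 - 0.77 = 3.480
L(1,7) = 30, L_eff = 30/255 = 0.117647
t(1,7) = 4.25 - 3.480·0.117647 = 3.841
Σt over all 8·10 pixels = 452046/2125 ≈ 212.7275294
V = pitch²·Σt = 0.77²·452046/2125 = 126.126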